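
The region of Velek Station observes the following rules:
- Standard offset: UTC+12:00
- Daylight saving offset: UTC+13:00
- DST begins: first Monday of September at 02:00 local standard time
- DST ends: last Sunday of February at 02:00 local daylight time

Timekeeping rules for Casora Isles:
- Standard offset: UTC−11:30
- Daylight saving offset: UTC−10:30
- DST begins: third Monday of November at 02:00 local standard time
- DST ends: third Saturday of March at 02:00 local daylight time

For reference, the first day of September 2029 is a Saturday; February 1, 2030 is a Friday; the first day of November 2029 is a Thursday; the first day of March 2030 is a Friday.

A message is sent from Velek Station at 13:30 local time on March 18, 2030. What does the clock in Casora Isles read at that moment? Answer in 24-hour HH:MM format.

14:00

1 September 2029 is a Saturday, so the first Monday is September 3.
1 February 2030 is a Friday, so Sundays fall on 3, 10, 17, 24; the last is February 24.
March 18, 2030 does not fall between 3 September 2029 and 24 February 2030, so daylight saving is not in effect and Velek Station is at UTC+12:00.
13:30 Velek Station − 12h = 01:30 UTC.
1 November 2029 is a Thursday, so the first Monday is November 5 and the third is November 19.
1 March 2030 is a Friday, so the first Saturday is March 2 and the third is March 16.
At the standard offset (UTC−11:30), 01:30 UTC − 11h30m = 14:00 Casora Isles standard time (rolling into the previous day, 17 March 2030).
Daylight saving runs 19 November 2029 – 16 March 2030; the standard-time date in Casora Isles, March 17, 2030, is outside that window, so Casora Isles is on standard time at UTC−11:30.
01:30 UTC − 11h30m = 14:00 Casora Isles (rolling into the previous day, 17 March 2030).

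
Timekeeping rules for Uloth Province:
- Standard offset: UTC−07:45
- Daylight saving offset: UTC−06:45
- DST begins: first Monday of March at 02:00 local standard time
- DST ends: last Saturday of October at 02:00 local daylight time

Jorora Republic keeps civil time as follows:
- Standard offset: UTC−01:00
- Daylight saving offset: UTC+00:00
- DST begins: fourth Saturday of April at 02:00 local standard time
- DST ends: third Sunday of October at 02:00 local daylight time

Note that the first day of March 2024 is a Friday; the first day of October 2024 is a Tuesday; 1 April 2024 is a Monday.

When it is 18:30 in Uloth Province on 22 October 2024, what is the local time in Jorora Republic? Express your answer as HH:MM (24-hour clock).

00:15

1 March 2024 is a Friday, so the first Monday is March 4.
1 October 2024 is a Tuesday, so Saturdays fall on 5, 12, 19, 26; the last is October 26.
22 October 2024 lies within the daylight-saving period (4 March – 26 October), so Uloth Province is on daylight time, UTC−06:45.
18:30 Uloth Province + 6h45m = 01:15 UTC (rolling into the next day, 23 October 2024).
1 April 2024 is a Monday, so the first Saturday is April 6 and the fourth is April 27.
1 October 2024 is a Tuesday, so the first Sunday is October 6 and the third is October 20.
At the standard offset (UTC−01:00), 01:15 UTC − 1h = 00:15 Jorora Republic standard time.
The standard-time date in Jorora Republic, 23 October 2024, is outside the daylight-saving period (27 April – 20 October), so Jorora Republic is on standard time, UTC−01:00.
01:15 UTC − 1h = 00:15 Jorora Republic.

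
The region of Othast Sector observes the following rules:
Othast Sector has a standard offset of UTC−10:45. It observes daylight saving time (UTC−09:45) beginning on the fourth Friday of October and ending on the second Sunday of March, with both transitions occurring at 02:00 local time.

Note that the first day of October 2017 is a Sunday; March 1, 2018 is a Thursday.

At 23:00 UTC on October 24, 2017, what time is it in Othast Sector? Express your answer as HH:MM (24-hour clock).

1 October 2017 is a Sunday, so the first Friday is October 6 and the fourth is October 27.
1 March 2018 is a Thursday, so the first Sunday is March 4 and the second is March 11.
At the standard offset (UTC−10:45), 23:00 UTC − 10h45m = 12:15 Othast Sector standard time.
The standard-time date in Othast Sector, October 24, 2017, does not fall between 27 October 2017 and 11 March 2018, so daylight saving is not in effect and Othast Sector is at UTC−10:45.
23:00 UTC − 10h45m = 12:15 local.

12:15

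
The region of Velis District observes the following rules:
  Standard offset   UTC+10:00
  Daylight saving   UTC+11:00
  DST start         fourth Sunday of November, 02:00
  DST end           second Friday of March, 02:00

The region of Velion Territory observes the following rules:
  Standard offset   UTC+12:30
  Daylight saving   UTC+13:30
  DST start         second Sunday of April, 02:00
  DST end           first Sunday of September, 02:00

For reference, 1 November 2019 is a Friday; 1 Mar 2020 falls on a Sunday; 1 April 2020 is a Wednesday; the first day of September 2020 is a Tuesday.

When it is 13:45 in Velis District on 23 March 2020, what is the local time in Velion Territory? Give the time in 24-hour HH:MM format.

16:15

1 November 2019 is a Friday, so the first Sunday is November 3 and the fourth is November 24.
1 March 2020 is a Sunday, so the first Friday is March 6 and the second is March 13.
Daylight saving runs 24 November 2019 – 13 March 2020; 23 March 2020 is outside that window, so Velis District is on standard time at UTC+10:00.
13:45 Velis District − 10h = 03:45 UTC.
1 April 2020 is a Wednesday, so the first Sunday is April 5 and the second is April 12.
1 September 2020 is a Tuesday, so the first Sunday is September 6.
At the standard offset (UTC+12:30), 03:45 UTC + 12h30m = 16:15 Velion Territory standard time.
The standard-time date in Velion Territory, 23 March 2020, is outside the daylight-saving period (12 April – 6 September), so Velion Territory is on standard time, UTC+12:30.
03:45 UTC + 12h30m = 16:15 Velion Territory.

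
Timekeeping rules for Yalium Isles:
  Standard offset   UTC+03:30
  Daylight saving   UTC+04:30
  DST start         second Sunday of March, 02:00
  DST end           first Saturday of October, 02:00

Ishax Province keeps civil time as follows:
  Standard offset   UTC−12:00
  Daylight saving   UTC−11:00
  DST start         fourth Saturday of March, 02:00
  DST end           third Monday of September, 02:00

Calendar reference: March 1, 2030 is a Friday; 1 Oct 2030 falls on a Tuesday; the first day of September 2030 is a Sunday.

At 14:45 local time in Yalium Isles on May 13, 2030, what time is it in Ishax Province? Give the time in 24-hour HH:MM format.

23:15

1 March 2030 is a Friday, so the first Sunday is March 3 and the second is March 10.
1 October 2030 is a Tuesday, so the first Saturday is October 5.
Daylight saving runs 10 March – 5 October; May 13, 2030 is inside that window, so Yalium Isles is at UTC+04:30.
14:45 Yalium Isles − 4h30m = 10:15 UTC.
1 March 2030 is a Friday, so the first Saturday is March 2 and the fourth is March 23.
1 September 2030 is a Sunday, so the first Monday is September 2 and the third is September 16.
At the standard offset (UTC−12:00), 10:15 UTC − 12h = 22:15 Ishax Province standard time (rolling into the previous day, 12 May 2030).
Daylight saving runs 23 March – 16 September; the standard-time date in Ishax Province, May 12, 2030, is inside that window, so Ishax Province is at UTC−11:00.
10:15 UTC − 11h = 23:15 Ishax Province (rolling into the previous day, 12 May 2030).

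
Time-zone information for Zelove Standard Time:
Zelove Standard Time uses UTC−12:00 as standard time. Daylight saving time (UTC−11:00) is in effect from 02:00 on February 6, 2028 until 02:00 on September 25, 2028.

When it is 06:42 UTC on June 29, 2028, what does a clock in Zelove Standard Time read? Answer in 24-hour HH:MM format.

19:42

At the standard offset (UTC−12:00), 06:42 UTC − 12h = 18:42 Zelove Standard Time standard time (rolling into the previous day, 28 June 2028).
The standard-time date in Zelove Standard Time, June 28, 2028, falls between 6 February and 25 September, so daylight saving is in effect and Zelove Standard Time is at UTC−11:00.
06:42 UTC − 11h = 19:42 local (rolling into the previous day, 28 June 2028).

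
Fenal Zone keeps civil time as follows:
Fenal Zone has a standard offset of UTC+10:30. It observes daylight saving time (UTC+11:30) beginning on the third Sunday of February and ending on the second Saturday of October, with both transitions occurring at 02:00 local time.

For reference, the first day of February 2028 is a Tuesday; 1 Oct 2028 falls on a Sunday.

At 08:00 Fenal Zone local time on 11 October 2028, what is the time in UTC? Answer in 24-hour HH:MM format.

20:30

1 February 2028 is a Tuesday, so the first Sunday is February 6 and the third is February 20.
1 October 2028 is a Sunday, so the first Saturday is October 7 and the second is October 14.
11 October 2028 falls between 20 February and 14 October, so daylight saving is in effect and Fenal Zone is at UTC+11:30.
08:00 local − 11h30m = 20:30 UTC (rolling into the previous day, 10 October 2028).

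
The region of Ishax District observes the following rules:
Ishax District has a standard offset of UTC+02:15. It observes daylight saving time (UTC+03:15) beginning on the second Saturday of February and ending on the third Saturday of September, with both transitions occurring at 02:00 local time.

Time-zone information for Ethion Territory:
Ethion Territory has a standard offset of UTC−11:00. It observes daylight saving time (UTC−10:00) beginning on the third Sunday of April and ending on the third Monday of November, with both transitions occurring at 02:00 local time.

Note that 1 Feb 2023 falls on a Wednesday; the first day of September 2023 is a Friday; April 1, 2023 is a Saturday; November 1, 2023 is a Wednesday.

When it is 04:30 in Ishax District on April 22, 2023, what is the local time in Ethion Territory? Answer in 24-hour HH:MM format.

15:15

1 February 2023 is a Wednesday, so the first Saturday is February 4 and the second is February 11.
1 September 2023 is a Friday, so the first Saturday is September 2 and the third is September 16.
April 22, 2023 lies within the daylight-saving period (11 February – 16 September), so Ishax District is on daylight time, UTC+03:15.
04:30 Ishax District − 3h15m = 01:15 UTC.
1 April 2023 is a Saturday, so the first Sunday is April 2 and the third is April 16.
1 November 2023 is a Wednesday, so the first Monday is November 6 and the third is November 20.
At the standard offset (UTC−11:00), 01:15 UTC − 11h = 14:15 Ethion Territory standard time (rolling into the previous day, 21 April 2023).
Daylight saving runs 16 April – 20 November; the standard-time date in Ethion Territory, April 21, 2023, is inside that window, so Ethion Territory is at UTC−10:00.
01:15 UTC − 10h = 15:15 Ethion Territory (rolling into the previous day, 21 April 2023).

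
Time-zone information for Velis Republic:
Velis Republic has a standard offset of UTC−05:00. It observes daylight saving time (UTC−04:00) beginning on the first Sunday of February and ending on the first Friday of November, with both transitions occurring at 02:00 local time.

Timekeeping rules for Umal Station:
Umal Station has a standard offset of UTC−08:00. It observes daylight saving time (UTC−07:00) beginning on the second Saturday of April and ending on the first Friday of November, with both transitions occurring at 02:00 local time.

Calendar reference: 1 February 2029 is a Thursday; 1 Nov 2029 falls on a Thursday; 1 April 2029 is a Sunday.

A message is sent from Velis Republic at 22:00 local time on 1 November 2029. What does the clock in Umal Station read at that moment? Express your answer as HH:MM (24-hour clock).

19:00

1 February 2029 is a Thursday, so the first Sunday is February 4.
1 November 2029 is a Thursday, so the first Friday is November 2.
1 November 2029 falls between 4 February and 2 November, so daylight saving is in effect and Velis Republic is at UTC−04:00.
22:00 Velis Republic + 4h = 02:00 UTC (rolling into the next day, 2 November 2029).
1 April 2029 is a Sunday, so the first Saturday is April 7 and the second is April 14.
1 November 2029 is a Thursday, so the first Friday is November 2.
At the standard offset (UTC−08:00), 02:00 UTC − 8h = 18:00 Umal Station standard time (rolling into the previous day, 1 November 2029).
The standard-time date in Umal Station, 1 November 2029, lies within the daylight-saving period (14 April – 2 November), so Umal Station is on daylight time, UTC−07:00.
02:00 UTC − 7h = 19:00 Umal Station (rolling into the previous day, 1 November 2029).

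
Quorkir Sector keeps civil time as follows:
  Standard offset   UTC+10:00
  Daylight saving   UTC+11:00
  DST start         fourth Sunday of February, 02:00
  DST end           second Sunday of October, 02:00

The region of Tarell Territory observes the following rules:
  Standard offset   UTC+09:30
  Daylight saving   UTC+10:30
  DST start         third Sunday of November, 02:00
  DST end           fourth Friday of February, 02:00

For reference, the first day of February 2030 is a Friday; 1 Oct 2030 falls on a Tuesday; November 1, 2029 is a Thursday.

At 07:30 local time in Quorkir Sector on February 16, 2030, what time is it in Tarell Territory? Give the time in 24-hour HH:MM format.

1 February 2030 is a Friday, so the first Sunday is February 3 and the fourth is February 24.
1 October 2030 is a Tuesday, so the first Sunday is October 6 and the second is October 13.
Daylight saving runs 24 February – 13 October; February 16, 2030 is outside that window, so Quorkir Sector is on standard time at UTC+10:00.
07:30 Quorkir Sector − 10h = 21:30 UTC (rolling into the previous day, 15 February 2030).
1 November 2029 is a Thursday, so the first Sunday is November 4 and the third is November 18.
1 February 2030 is a Friday, so the first Friday is February 1 and the fourth is February 22.
At the standard offset (UTC+09:30), 21:30 UTC + 9h30m = 07:00 Tarell Territory standard time (rolling into the next day, 16 February 2030).
The standard-time date in Tarell Territory, February 16, 2030, falls between 18 November 2029 and 22 February 2030, so daylight saving is in effect and Tarell Territory is at UTC+10:30.
21:30 UTC + 10h30m = 08:00 Tarell Territory (rolling into the next day, 16 February 2030).

08:00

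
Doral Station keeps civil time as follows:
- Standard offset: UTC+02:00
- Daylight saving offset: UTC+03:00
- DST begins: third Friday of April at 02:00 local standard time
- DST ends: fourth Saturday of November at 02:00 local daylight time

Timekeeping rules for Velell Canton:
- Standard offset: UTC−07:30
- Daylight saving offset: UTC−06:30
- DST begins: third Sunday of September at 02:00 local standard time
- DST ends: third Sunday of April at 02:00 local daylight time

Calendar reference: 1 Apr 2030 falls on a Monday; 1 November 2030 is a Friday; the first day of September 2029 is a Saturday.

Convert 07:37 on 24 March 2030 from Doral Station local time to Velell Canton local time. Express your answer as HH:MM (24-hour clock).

1 April 2030 is a Monday, so the first Friday is April 5 and the third is April 19.
1 November 2030 is a Friday, so the first Saturday is November 2 and the fourth is November 23.
Daylight saving runs 19 April – 23 November; 24 March 2030 is outside that window, so Doral Station is on standard time at UTC+02:00.
07:37 Doral Station − 2h = 05:37 UTC.
1 September 2029 is a Saturday, so the first Sunday is September 2 and the third is September 16.
1 April 2030 is a Monday, so the first Sunday is April 7 and the third is April 21.
At the standard offset (UTC−07:30), 05:37 UTC − 7h30m = 22:07 Velell Canton standard time (rolling into the previous day, 23 March 2030).
The standard-time date in Velell Canton, 23 March 2030, lies within the daylight-saving period (16 September 2029 – 21 April 2030), so Velell Canton is on daylight time, UTC−06:30.
05:37 UTC − 6h30m = 23:07 Velell Canton (rolling into the previous day, 23 March 2030).

23:07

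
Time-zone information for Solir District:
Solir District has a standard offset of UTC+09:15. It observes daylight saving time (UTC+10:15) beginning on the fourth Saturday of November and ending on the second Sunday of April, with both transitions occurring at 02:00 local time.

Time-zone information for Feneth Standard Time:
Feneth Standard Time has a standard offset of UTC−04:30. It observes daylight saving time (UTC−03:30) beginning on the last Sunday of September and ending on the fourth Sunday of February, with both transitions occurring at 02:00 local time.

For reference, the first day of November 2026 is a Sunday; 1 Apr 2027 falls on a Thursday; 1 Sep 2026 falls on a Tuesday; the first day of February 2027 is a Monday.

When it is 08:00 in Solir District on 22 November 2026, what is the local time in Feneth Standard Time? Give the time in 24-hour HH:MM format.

19:15

1 November 2026 is a Sunday, so the first Saturday is November 7 and the fourth is November 28.
1 April 2027 is a Thursday, so the first Sunday is April 4 and the second is April 11.
Daylight saving runs 28 November 2026 – 11 April 2027; 22 November 2026 is outside that window, so Solir District is on standard time at UTC+09:15.
08:00 Solir District − 9h15m = 22:45 UTC (rolling into the previous day, 21 November 2026).
1 September 2026 is a Tuesday, so Sundays fall on 6, 13, 20, 27; the last is September 27.
1 February 2027 is a Monday, so the first Sunday is February 7 and the fourth is February 28.
At the standard offset (UTC−04:30), 22:45 UTC − 4h30m = 18:15 Feneth Standard Time standard time.
Daylight saving runs 27 September 2026 – 28 February 2027; the standard-time date in Feneth Standard Time, 21 November 2026, is inside that window, so Feneth Standard Time is at UTC−03:30.
22:45 UTC − 3h30m = 19:15 Feneth Standard Time.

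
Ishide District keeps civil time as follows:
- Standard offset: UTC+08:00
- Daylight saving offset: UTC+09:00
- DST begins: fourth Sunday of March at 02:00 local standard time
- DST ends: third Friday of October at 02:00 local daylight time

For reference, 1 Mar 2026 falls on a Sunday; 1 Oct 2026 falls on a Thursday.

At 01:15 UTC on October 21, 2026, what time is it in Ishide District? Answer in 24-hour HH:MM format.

1 March 2026 is a Sunday, so the first Sunday is March 1 and the fourth is March 22.
1 October 2026 is a Thursday, so the first Friday is October 2 and the third is October 16.
At the standard offset (UTC+08:00), 01:15 UTC + 8h = 09:15 Ishide District standard time.
Daylight saving runs 22 March – 16 October; the standard-time date in Ishide District, October 21, 2026, is outside that window, so Ishide District is on standard time at UTC+08:00.
01:15 UTC + 8h = 09:15 local.

09:15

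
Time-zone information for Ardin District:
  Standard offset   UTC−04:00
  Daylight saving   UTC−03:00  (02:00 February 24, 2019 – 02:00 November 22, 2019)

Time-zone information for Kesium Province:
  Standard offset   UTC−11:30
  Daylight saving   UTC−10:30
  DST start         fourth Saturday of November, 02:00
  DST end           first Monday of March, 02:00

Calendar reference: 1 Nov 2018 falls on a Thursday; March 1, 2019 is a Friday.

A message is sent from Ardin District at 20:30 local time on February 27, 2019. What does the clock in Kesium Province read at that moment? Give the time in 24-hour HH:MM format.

13:00

February 27, 2019 falls between 24 February and 22 November, so daylight saving is in effect and Ardin District is at UTC−03:00.
20:30 Ardin District + 3h = 23:30 UTC.
1 November 2018 is a Thursday, so the first Saturday is November 3 and the fourth is November 24.
1 March 2019 is a Friday, so the first Monday is March 4.
At the standard offset (UTC−11:30), 23:30 UTC − 11h30m = 12:00 Kesium Province standard time.
The standard-time date in Kesium Province, February 27, 2019, falls between 24 November 2018 and 4 March 2019, so daylight saving is in effect and Kesium Province is at UTC−10:30.
23:30 UTC − 10h30m = 13:00 Kesium Province.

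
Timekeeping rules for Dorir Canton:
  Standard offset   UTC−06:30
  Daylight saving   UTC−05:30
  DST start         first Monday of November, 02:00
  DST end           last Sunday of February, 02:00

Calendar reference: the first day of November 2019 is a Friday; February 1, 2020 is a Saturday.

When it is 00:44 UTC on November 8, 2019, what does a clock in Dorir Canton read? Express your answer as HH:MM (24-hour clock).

1 November 2019 is a Friday, so the first Monday is November 4.
1 February 2020 is a Saturday, so Sundays fall on 2, 9, 16, 23; the last is February 23.
At the standard offset (UTC−06:30), 00:44 UTC − 6h30m = 18:14 Dorir Canton standard time (rolling into the previous day, 7 November 2019).
The standard-time date in Dorir Canton, November 7, 2019, falls between 4 November 2019 and 23 February 2020, so daylight saving is in effect and Dorir Canton is at UTC−05:30.
00:44 UTC − 5h30m = 19:14 local (rolling into the previous day, 7 November 2019).

19:14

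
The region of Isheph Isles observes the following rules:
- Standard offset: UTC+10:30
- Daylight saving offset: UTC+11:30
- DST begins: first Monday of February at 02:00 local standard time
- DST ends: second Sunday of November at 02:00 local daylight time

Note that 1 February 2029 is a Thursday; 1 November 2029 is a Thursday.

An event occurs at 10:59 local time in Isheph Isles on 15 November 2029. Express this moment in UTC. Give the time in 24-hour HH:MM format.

00:29

1 February 2029 is a Thursday, so the first Monday is February 5.
1 November 2029 is a Thursday, so the first Sunday is November 4 and the second is November 11.
15 November 2029 is outside the daylight-saving period (5 February – 11 November), so Isheph Isles is on standard time, UTC+10:30.
10:59 local − 10h30m = 00:29 UTC.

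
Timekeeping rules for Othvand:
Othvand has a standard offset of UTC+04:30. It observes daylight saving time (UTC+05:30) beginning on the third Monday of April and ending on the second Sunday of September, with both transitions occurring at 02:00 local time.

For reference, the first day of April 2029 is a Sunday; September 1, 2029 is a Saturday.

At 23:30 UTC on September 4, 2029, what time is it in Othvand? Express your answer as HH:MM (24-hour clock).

05:00

1 April 2029 is a Sunday, so the first Monday is April 2 and the third is April 16.
1 September 2029 is a Saturday, so the first Sunday is September 2 and the second is September 9.
At the standard offset (UTC+04:30), 23:30 UTC + 4h30m = 04:00 Othvand standard time (rolling into the next day, 5 September 2029).
Daylight saving runs 16 April – 9 September; the standard-time date in Othvand, September 5, 2029, is inside that window, so Othvand is at UTC+05:30.
23:30 UTC + 5h30m = 05:00 local (rolling into the next day, 5 September 2029).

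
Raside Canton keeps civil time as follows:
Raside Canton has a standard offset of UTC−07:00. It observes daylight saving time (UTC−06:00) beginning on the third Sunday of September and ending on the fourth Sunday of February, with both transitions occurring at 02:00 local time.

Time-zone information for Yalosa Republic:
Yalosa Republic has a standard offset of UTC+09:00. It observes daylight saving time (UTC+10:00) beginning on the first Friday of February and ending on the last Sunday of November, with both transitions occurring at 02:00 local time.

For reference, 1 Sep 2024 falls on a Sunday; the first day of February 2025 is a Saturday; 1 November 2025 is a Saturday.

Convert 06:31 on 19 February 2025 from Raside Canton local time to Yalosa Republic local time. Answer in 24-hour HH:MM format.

1 September 2024 is a Sunday, so the first Sunday is September 1 and the third is September 15.
1 February 2025 is a Saturday, so the first Sunday is February 2 and the fourth is February 23.
19 February 2025 lies within the daylight-saving period (15 September 2024 – 23 February 2025), so Raside Canton is on daylight time, UTC−06:00.
06:31 Raside Canton + 6h = 12:31 UTC.
1 February 2025 is a Saturday, so the first Friday is February 7.
1 November 2025 is a Saturday, so Sundays fall on 2, 9, 16, 23, 30; the last is November 30.
At the standard offset (UTC+09:00), 12:31 UTC + 9h = 21:31 Yalosa Republic standard time.
Daylight saving runs 7 February – 30 November; the standard-time date in Yalosa Republic, 19 February 2025, is inside that window, so Yalosa Republic is at UTC+10:00.
12:31 UTC + 10h = 22:31 Yalosa Republic.

22:31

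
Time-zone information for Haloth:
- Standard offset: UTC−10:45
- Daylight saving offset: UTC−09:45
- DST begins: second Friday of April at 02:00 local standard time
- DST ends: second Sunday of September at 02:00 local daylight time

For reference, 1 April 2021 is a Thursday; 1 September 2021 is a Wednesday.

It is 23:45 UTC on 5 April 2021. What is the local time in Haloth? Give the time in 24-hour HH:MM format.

13:00

1 April 2021 is a Thursday, so the first Friday is April 2 and the second is April 9.
1 September 2021 is a Wednesday, so the first Sunday is September 5 and the second is September 12.
At the standard offset (UTC−10:45), 23:45 UTC − 10h45m = 13:00 Haloth standard time.
Daylight saving runs 9 April – 12 September; the standard-time date in Haloth, 5 April 2021, is outside that window, so Haloth is on standard time at UTC−10:45.
23:45 UTC − 10h45m = 13:00 local.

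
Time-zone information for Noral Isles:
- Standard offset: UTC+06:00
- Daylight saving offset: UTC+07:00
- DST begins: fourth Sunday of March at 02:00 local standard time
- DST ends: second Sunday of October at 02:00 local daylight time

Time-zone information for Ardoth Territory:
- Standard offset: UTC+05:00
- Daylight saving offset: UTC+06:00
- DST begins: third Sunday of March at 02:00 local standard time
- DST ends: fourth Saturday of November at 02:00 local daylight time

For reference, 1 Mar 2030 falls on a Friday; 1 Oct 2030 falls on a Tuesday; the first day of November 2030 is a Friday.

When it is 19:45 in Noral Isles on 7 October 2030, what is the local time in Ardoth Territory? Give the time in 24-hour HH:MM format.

1 March 2030 is a Friday, so the first Sunday is March 3 and the fourth is March 24.
1 October 2030 is a Tuesday, so the first Sunday is October 6 and the second is October 13.
Daylight saving runs 24 March – 13 October; 7 October 2030 is inside that window, so Noral Isles is at UTC+07:00.
19:45 Noral Isles − 7h = 12:45 UTC.
1 March 2030 is a Friday, so the first Sunday is March 3 and the third is March 17.
1 November 2030 is a Friday, so the first Saturday is November 2 and the fourth is November 23.
At the standard offset (UTC+05:00), 12:45 UTC + 5h = 17:45 Ardoth Territory standard time.
Daylight saving runs 17 March – 23 November; the standard-time date in Ardoth Territory, 7 October 2030, is inside that window, so Ardoth Territory is at UTC+06:00.
12:45 UTC + 6h = 18:45 Ardoth Territory.

18:45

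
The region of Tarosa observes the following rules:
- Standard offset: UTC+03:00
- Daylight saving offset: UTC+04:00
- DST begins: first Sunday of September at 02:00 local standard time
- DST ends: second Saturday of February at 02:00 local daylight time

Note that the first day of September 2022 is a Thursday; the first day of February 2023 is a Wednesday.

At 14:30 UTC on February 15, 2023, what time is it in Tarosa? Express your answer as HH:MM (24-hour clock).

17:30

1 September 2022 is a Thursday, so the first Sunday is September 4.
1 February 2023 is a Wednesday, so the first Saturday is February 4 and the second is February 11.
At the standard offset (UTC+03:00), 14:30 UTC + 3h = 17:30 Tarosa standard time.
The standard-time date in Tarosa, February 15, 2023, is outside the daylight-saving period (4 September 2022 – 11 February 2023), so Tarosa is on standard time, UTC+03:00.
14:30 UTC + 3h = 17:30 local.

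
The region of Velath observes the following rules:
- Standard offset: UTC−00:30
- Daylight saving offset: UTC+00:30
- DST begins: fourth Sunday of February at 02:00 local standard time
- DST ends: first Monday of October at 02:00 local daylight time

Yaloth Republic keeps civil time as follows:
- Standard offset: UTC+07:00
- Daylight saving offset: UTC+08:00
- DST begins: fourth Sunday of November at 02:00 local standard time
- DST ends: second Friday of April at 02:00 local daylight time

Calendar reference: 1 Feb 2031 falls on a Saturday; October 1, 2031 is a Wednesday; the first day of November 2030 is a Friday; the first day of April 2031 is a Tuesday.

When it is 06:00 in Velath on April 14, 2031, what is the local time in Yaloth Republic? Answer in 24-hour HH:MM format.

12:30

1 February 2031 is a Saturday, so the first Sunday is February 2 and the fourth is February 23.
1 October 2031 is a Wednesday, so the first Monday is October 6.
April 14, 2031 falls between 23 February and 6 October, so daylight saving is in effect and Velath is at UTC+00:30.
06:00 Velath − 0h30m = 05:30 UTC.
1 November 2030 is a Friday, so the first Sunday is November 3 and the fourth is November 24.
1 April 2031 is a Tuesday, so the first Friday is April 4 and the second is April 11.
At the standard offset (UTC+07:00), 05:30 UTC + 7h = 12:30 Yaloth Republic standard time.
The standard-time date in Yaloth Republic, April 14, 2031, is outside the daylight-saving period (24 November 2030 – 11 April 2031), so Yaloth Republic is on standard time, UTC+07:00.
05:30 UTC + 7h = 12:30 Yaloth Republic.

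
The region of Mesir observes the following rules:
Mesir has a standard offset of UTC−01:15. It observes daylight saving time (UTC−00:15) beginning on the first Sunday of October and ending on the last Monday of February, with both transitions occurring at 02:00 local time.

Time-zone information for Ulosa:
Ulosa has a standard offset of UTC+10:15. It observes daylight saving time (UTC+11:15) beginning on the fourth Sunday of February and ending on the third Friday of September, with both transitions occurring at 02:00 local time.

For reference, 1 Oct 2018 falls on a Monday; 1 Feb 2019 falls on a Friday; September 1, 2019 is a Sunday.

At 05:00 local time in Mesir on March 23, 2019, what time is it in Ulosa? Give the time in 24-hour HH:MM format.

1 October 2018 is a Monday, so the first Sunday is October 7.
1 February 2019 is a Friday, so Mondays fall on 4, 11, 18, 25; the last is February 25.
Daylight saving runs 7 October 2018 – 25 February 2019; March 23, 2019 is outside that window, so Mesir is on standard time at UTC−01:15.
05:00 Mesir + 1h15m = 06:15 UTC.
1 February 2019 is a Friday, so the first Sunday is February 3 and the fourth is February 24.
1 September 2019 is a Sunday, so the first Friday is September 6 and the third is September 20.
At the standard offset (UTC+10:15), 06:15 UTC + 10h15m = 16:30 Ulosa standard time.
The standard-time date in Ulosa, March 23, 2019, falls between 24 February and 20 September, so daylight saving is in effect and Ulosa is at UTC+11:15.
06:15 UTC + 11h15m = 17:30 Ulosa.

17:30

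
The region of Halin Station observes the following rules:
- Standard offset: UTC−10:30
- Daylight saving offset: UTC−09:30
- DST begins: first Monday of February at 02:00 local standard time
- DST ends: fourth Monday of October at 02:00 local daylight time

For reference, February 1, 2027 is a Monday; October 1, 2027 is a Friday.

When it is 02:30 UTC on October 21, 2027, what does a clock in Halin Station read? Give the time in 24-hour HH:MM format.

17:00

1 February 2027 is a Monday, so the first Monday is February 1.
1 October 2027 is a Friday, so the first Monday is October 4 and the fourth is October 25.
At the standard offset (UTC−10:30), 02:30 UTC − 10h30m = 16:00 Halin Station standard time (rolling into the previous day, 20 October 2027).
The standard-time date in Halin Station, October 20, 2027, falls between 1 February and 25 October, so daylight saving is in effect and Halin Station is at UTC−09:30.
02:30 UTC − 9h30m = 17:00 local (rolling into the previous day, 20 October 2027).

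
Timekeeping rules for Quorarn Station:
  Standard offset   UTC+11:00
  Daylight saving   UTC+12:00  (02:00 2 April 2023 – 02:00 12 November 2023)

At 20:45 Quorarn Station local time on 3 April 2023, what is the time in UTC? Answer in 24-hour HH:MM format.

08:45

3 April 2023 falls between 2 April and 12 November, so daylight saving is in effect and Quorarn Station is at UTC+12:00.
20:45 local − 12h = 08:45 UTC.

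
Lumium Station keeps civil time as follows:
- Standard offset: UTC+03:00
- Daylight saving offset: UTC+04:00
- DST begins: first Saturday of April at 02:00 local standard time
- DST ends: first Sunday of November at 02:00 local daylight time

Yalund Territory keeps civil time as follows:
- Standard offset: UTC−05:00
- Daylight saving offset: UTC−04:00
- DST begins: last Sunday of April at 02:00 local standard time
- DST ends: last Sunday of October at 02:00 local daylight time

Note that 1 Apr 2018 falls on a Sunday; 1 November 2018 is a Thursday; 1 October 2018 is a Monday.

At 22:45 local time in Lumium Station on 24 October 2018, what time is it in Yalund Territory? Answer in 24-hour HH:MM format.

1 April 2018 is a Sunday, so the first Saturday is April 7.
1 November 2018 is a Thursday, so the first Sunday is November 4.
Daylight saving runs 7 April – 4 November; 24 October 2018 is inside that window, so Lumium Station is at UTC+04:00.
22:45 Lumium Station − 4h = 18:45 UTC.
1 April 2018 is a Sunday, so Sundays fall on 1, 8, 15, 22, 29; the last is April 29.
1 October 2018 is a Monday, so Sundays fall on 7, 14, 21, 28; the last is October 28.
At the standard offset (UTC−05:00), 18:45 UTC − 5h = 13:45 Yalund Territory standard time.
The standard-time date in Yalund Territory, 24 October 2018, falls between 29 April and 28 October, so daylight saving is in effect and Yalund Territory is at UTC−04:00.
18:45 UTC − 4h = 14:45 Yalund Territory.

14:45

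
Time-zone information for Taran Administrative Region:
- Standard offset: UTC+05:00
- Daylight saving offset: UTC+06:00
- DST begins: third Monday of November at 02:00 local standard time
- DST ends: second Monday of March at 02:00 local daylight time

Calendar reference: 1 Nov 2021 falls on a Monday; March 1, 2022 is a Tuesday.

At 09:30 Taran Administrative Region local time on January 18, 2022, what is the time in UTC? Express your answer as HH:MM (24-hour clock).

03:30

1 November 2021 is a Monday, so the first Monday is November 1 and the third is November 15.
1 March 2022 is a Tuesday, so the first Monday is March 7 and the second is March 14.
January 18, 2022 falls between 15 November 2021 and 14 March 2022, so daylight saving is in effect and Taran Administrative Region is at UTC+06:00.
09:30 local − 6h = 03:30 UTC.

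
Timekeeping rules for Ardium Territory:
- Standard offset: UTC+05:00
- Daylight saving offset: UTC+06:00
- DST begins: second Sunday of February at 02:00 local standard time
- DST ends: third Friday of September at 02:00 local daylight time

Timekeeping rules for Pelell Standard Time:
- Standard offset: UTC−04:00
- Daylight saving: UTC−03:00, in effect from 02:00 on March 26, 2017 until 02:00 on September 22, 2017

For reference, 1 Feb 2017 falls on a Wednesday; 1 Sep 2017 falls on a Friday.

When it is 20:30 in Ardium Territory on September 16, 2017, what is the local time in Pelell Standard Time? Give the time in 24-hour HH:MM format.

12:30

1 February 2017 is a Wednesday, so the first Sunday is February 5 and the second is February 12.
1 September 2017 is a Friday, so the first Friday is September 1 and the third is September 15.
Daylight saving runs 12 February – 15 September; September 16, 2017 is outside that window, so Ardium Territory is on standard time at UTC+05:00.
20:30 Ardium Territory − 5h = 15:30 UTC.
At the standard offset (UTC−04:00), 15:30 UTC − 4h = 11:30 Pelell Standard Time standard time.
Daylight saving runs 26 March – 22 September; the standard-time date in Pelell Standard Time, September 16, 2017, is inside that window, so Pelell Standard Time is at UTC−03:00.
15:30 UTC − 3h = 12:30 Pelell Standard Time.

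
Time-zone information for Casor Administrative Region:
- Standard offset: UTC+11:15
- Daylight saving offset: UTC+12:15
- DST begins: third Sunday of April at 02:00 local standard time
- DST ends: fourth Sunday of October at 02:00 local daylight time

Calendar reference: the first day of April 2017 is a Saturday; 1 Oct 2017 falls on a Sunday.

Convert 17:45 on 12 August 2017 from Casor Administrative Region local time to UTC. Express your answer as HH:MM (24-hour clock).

05:30

1 April 2017 is a Saturday, so the first Sunday is April 2 and the third is April 16.
1 October 2017 is a Sunday, so the first Sunday is October 1 and the fourth is October 22.
12 August 2017 lies within the daylight-saving period (16 April – 22 October), so Casor Administrative Region is on daylight time, UTC+12:15.
17:45 local − 12h15m = 05:30 UTC.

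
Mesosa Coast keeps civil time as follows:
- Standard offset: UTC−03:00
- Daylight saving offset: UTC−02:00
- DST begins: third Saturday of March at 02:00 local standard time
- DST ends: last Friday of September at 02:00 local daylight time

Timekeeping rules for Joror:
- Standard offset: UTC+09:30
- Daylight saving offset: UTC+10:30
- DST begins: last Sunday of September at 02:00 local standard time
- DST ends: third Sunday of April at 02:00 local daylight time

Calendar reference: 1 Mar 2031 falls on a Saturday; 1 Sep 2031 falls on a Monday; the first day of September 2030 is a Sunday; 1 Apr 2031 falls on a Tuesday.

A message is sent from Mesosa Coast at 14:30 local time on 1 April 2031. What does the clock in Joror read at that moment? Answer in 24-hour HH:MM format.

03:00

1 March 2031 is a Saturday, so the first Saturday is March 1 and the third is March 15.
1 September 2031 is a Monday, so Fridays fall on 5, 12, 19, 26; the last is September 26.
1 April 2031 falls between 15 March and 26 September, so daylight saving is in effect and Mesosa Coast is at UTC−02:00.
14:30 Mesosa Coast + 2h = 16:30 UTC.
1 September 2030 is a Sunday, so Sundays fall on 1, 8, 15, 22, 29; the last is September 29.
1 April 2031 is a Tuesday, so the first Sunday is April 6 and the third is April 20.
At the standard offset (UTC+09:30), 16:30 UTC + 9h30m = 02:00 Joror standard time (rolling into the next day, 2 April 2031).
The standard-time date in Joror, 2 April 2031, falls between 29 September 2030 and 20 April 2031, so daylight saving is in effect and Joror is at UTC+10:30.
16:30 UTC + 10h30m = 03:00 Joror (rolling into the next day, 2 April 2031).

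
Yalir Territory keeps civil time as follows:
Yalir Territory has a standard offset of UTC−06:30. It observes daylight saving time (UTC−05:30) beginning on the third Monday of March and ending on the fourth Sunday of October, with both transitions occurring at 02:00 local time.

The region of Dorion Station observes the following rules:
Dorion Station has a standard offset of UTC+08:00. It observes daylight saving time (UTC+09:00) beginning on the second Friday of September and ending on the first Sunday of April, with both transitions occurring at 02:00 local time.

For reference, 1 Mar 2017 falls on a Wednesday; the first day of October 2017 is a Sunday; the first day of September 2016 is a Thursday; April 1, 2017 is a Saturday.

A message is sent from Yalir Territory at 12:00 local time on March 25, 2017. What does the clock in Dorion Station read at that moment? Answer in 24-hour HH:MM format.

02:30

1 March 2017 is a Wednesday, so the first Monday is March 6 and the third is March 20.
1 October 2017 is a Sunday, so the first Sunday is October 1 and the fourth is October 22.
Daylight saving runs 20 March – 22 October; March 25, 2017 is inside that window, so Yalir Territory is at UTC−05:30.
12:00 Yalir Territory + 5h30m = 17:30 UTC.
1 September 2016 is a Thursday, so the first Friday is September 2 and the second is September 9.
1 April 2017 is a Saturday, so the first Sunday is April 2.
At the standard offset (UTC+08:00), 17:30 UTC + 8h = 01:30 Dorion Station standard time (rolling into the next day, 26 March 2017).
The standard-time date in Dorion Station, March 26, 2017, lies within the daylight-saving period (9 September 2016 – 2 April 2017), so Dorion Station is on daylight time, UTC+09:00.
17:30 UTC + 9h = 02:30 Dorion Station (rolling into the next day, 26 March 2017).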